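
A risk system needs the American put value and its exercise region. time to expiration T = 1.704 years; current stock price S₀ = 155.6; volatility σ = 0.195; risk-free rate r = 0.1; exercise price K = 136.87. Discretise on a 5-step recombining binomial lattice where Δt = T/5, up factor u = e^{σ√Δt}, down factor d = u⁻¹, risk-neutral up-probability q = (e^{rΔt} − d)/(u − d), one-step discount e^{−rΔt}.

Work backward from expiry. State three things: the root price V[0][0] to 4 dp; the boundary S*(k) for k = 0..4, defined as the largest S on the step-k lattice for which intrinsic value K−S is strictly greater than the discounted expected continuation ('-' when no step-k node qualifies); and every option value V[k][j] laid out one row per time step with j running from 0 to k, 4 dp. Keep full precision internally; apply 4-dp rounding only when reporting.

Δt=0.34080, u=1.12057, d=0.89240, q=0.62351, disc=e^(-rΔt)=0.96649
k=5 terminal: V=max(K-S,0) → 48.8026 26.2858 0.0000 0.0000 0.0000 0.0000
k=4: j=0 S=98.6857 intr=38.1843 cont=33.5984 V=38.1843[EX]; j=1 S=123.9173 intr=12.9527 cont=9.5648 V=12.9527[EX]; j=2 S=155.6000 intr=0.0000 cont=0.0000 V=0.0000[hold]; j=3 S=195.3833 intr=0.0000 cont=0.0000 V=0.0000[hold]; j=4 S=245.3382 intr=0.0000 cont=0.0000 V=0.0000[hold]  S*(4)=123.9173
k=3: j=0 S=110.5842 intr=26.2858 cont=21.6999 V=26.2858[EX]; j=1 S=138.8579 intr=0.0000 cont=4.7132 V=4.7132[hold]; j=2 S=174.3607 intr=0.0000 cont=0.0000 V=0.0000[hold]; j=3 S=218.9406 intr=0.0000 cont=0.0000 V=0.0000[hold]  S*(3)=110.5842
k=2: j=0 S=123.9173 intr=12.9527 cont=12.4050 V=12.9527[EX]; j=1 S=155.6000 intr=0.0000 cont=1.7150 V=1.7150[hold]; j=2 S=195.3833 intr=0.0000 cont=0.0000 V=0.0000[hold]  S*(2)=123.9173
k=1: j=0 S=138.8579 intr=0.0000 cont=5.7467 V=5.7467[hold]; j=1 S=174.3607 intr=0.0000 cont=0.6240 V=0.6240[hold]  S*(1)=-
k=0: j=0 S=155.6000 intr=0.0000 cont=2.4671 V=2.4671[hold]  S*(0)=-

price = 2.4671
boundary = - - 123.9173 110.5842 123.9173
tree:
2.4671
5.7467 0.6240
12.9527 1.7150 0.0000
26.2858 4.7132 0.0000 0.0000
38.1843 12.9527 0.0000 0.0000 0.0000
48.8026 26.2858 0.0000 0.0000 0.0000 0.0000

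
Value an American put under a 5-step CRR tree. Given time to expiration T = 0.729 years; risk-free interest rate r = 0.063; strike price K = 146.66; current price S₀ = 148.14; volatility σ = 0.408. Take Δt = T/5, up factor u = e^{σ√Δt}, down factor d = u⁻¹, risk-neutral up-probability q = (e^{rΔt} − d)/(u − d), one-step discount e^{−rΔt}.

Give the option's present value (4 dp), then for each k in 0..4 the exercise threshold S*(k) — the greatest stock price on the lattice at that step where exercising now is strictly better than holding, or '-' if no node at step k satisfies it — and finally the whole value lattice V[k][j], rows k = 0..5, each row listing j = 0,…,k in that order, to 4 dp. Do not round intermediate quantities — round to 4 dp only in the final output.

price = 17.7059
boundary = - - - 92.8317 108.4813
tree:
17.7059
26.7605 8.6383
38.9082 14.6520 2.5574
53.8283 24.1498 5.0669 0.0000
67.2203 38.1787 10.0392 0.0000 0.0000
78.6803 53.8283 19.8908 0.0000 0.0000 0.0000

Δt=0.14580  u=1.16858  d=0.85574  q=0.49063  discount=0.99086
step 5 (expiry): payoffs max(K−S,0) = 78.6803 53.8283 19.8908 0.0000 0.0000 0.0000
step 4: (k=4,j=0): S=79.4397, (K−S)⁺=67.2203, hold=65.8793 ⇒ V=67.2203 exercise | (k=4,j=1): S=108.4813, (K−S)⁺=38.1787, hold=36.8377 ⇒ V=38.1787 exercise | (k=4,j=2): S=148.1400, (K−S)⁺=0.0000, hold=10.0392 ⇒ V=10.0392 continue | (k=4,j=3): S=202.2971, (K−S)⁺=0.0000, hold=0.0000 ⇒ V=0.0000 continue | (k=4,j=4): S=276.2529, (K−S)⁺=0.0000, hold=0.0000 ⇒ V=0.0000 continue  boundary S*=108.4813
step 3: (k=3,j=0): S=92.8317, (K−S)⁺=53.8283, hold=52.4873 ⇒ V=53.8283 exercise | (k=3,j=1): S=126.7692, (K−S)⁺=19.8908, hold=24.1498 ⇒ V=24.1498 continue | (k=3,j=2): S=173.1135, (K−S)⁺=0.0000, hold=5.0669 ⇒ V=5.0669 continue | (k=3,j=3): S=236.4004, (K−S)⁺=0.0000, hold=0.0000 ⇒ V=0.0000 continue  boundary S*=92.8317
step 2: (k=2,j=0): S=108.4813, (K−S)⁺=38.1787, hold=38.9082 ⇒ V=38.9082 continue | (k=2,j=1): S=148.1400, (K−S)⁺=0.0000, hold=14.6520 ⇒ V=14.6520 continue | (k=2,j=2): S=202.2971, (K−S)⁺=0.0000, hold=2.5574 ⇒ V=2.5574 continue  boundary S*=-
step 1: (k=1,j=0): S=126.7692, (K−S)⁺=19.8908, hold=26.7605 ⇒ V=26.7605 continue | (k=1,j=1): S=173.1135, (K−S)⁺=0.0000, hold=8.6383 ⇒ V=8.6383 continue  boundary S*=-
step 0: (k=0,j=0): S=148.1400, (K−S)⁺=0.0000, hold=17.7059 ⇒ V=17.7059 continue  boundary S*=-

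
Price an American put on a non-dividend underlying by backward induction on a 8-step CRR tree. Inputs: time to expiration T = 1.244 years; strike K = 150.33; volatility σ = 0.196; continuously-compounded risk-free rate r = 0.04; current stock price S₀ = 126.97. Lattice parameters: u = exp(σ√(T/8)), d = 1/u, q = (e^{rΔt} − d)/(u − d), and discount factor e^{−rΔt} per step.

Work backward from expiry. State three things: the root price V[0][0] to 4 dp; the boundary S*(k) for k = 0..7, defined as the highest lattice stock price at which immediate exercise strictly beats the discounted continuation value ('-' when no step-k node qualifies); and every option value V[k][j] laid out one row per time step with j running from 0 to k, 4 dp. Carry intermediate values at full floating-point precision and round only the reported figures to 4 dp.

Δt=0.15550, u=1.08035, d=0.92562, q=0.52101, disc=e^(-rΔt)=0.99380
k=8 terminal: V=max(K-S,0) → 81.9122 70.4750 57.1258 41.5452 23.3600 2.1348 0.0000 0.0000 0.0000
k=7: j=0 S=73.9156 intr=76.4144 cont=75.4823 V=76.4144[EX]; j=1 S=86.2718 intr=64.0582 cont=63.1261 V=64.0582[EX]; j=2 S=100.6936 intr=49.6364 cont=48.7043 V=49.6364[EX]; j=3 S=117.5262 intr=32.8038 cont=31.8717 V=32.8038[EX]; j=4 S=137.1727 intr=13.1573 cont=12.2252 V=13.1573[EX]; j=5 S=160.1034 intr=0.0000 cont=1.0162 V=1.0162[hold]; j=6 S=186.8674 intr=0.0000 cont=0.0000 V=0.0000[hold]; j=7 S=218.1054 intr=0.0000 cont=0.0000 V=0.0000[hold]  S*(7)=137.1727
k=6: j=0 S=79.8550 intr=70.4750 cont=69.5428 V=70.4750[EX]; j=1 S=93.2042 intr=57.1258 cont=56.1937 V=57.1258[EX]; j=2 S=108.7848 intr=41.5452 cont=40.6131 V=41.5452[EX]; j=3 S=126.9700 intr=23.3600 cont=22.4278 V=23.3600[EX]; j=4 S=148.1952 intr=2.1348 cont=6.7893 V=6.7893[hold]; j=5 S=172.9685 intr=0.0000 cont=0.4837 V=0.4837[hold]; j=6 S=201.8831 intr=0.0000 cont=0.0000 V=0.0000[hold]  S*(6)=126.9700
k=5: j=0 S=86.2718 intr=64.0582 cont=63.1261 V=64.0582[EX]; j=1 S=100.6936 intr=49.6364 cont=48.7043 V=49.6364[EX]; j=2 S=117.5262 intr=32.8038 cont=31.8717 V=32.8038[EX]; j=3 S=137.1727 intr=13.1573 cont=14.6352 V=14.6352[hold]; j=4 S=160.1034 intr=0.0000 cont=3.4823 V=3.4823[hold]; j=5 S=186.8674 intr=0.0000 cont=0.2303 V=0.2303[hold]  S*(5)=117.5262
k=4: j=0 S=93.2042 intr=57.1258 cont=56.1937 V=57.1258[EX]; j=1 S=108.7848 intr=41.5452 cont=40.6131 V=41.5452[EX]; j=2 S=126.9700 intr=23.3600 cont=23.1931 V=23.3600[EX]; j=3 S=148.1952 intr=2.1348 cont=8.7697 V=8.7697[hold]; j=4 S=172.9685 intr=0.0000 cont=1.7769 V=1.7769[hold]  S*(4)=126.9700
k=3: j=0 S=100.6936 intr=49.6364 cont=48.7043 V=49.6364[EX]; j=1 S=117.5262 intr=32.8038 cont=31.8717 V=32.8038[EX]; j=2 S=137.1727 intr=13.1573 cont=15.6606 V=15.6606[hold]; j=3 S=160.1034 intr=0.0000 cont=5.0946 V=5.0946[hold]  S*(3)=117.5262
k=2: j=0 S=108.7848 intr=41.5452 cont=40.6131 V=41.5452[EX]; j=1 S=126.9700 intr=23.3600 cont=23.7240 V=23.7240[hold]; j=2 S=148.1952 intr=2.1348 cont=10.0926 V=10.0926[hold]  S*(2)=108.7848
k=1: j=0 S=117.5262 intr=32.8038 cont=32.0601 V=32.8038[EX]; j=1 S=137.1727 intr=13.1573 cont=16.5188 V=16.5188[hold]  S*(1)=117.5262
k=0: j=0 S=126.9700 intr=23.3600 cont=24.1684 V=24.1684[hold]  S*(0)=-

price = 24.1684
boundary = - 117.5262 108.7848 117.5262 126.9700 117.5262 126.9700 137.1727
tree:
24.1684
32.8038 16.5188
41.5452 23.7240 10.0926
49.6364 32.8038 15.6606 5.0946
57.1258 41.5452 23.3600 8.7697 1.7769
64.0582 49.6364 32.8038 14.6352 3.4823 0.2303
70.4750 57.1258 41.5452 23.3600 6.7893 0.4837 0.0000
76.4144 64.0582 49.6364 32.8038 13.1573 1.0162 0.0000 0.0000
81.9122 70.4750 57.1258 41.5452 23.3600 2.1348 0.0000 0.0000 0.0000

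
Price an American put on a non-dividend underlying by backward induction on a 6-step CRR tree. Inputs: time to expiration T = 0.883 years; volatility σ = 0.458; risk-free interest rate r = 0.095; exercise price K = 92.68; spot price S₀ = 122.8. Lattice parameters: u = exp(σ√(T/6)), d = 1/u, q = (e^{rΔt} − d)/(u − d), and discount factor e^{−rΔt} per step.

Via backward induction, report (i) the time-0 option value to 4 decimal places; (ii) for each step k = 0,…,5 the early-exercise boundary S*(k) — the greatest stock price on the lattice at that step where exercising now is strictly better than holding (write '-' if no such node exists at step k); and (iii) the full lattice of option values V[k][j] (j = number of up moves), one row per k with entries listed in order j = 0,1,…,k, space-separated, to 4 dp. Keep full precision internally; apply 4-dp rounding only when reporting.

price = 5.2675
boundary = - - - - 60.8103 72.4907
tree:
5.2675
8.6515 1.9791
13.8593 3.6062 0.3821
21.4906 6.4998 0.7689 0.0000
31.8697 11.5562 1.5473 0.0000 0.0000
41.6680 20.1893 3.1136 0.0000 0.0000 0.0000
49.8876 31.8697 6.2653 0.0000 0.0000 0.0000 0.0000

Δt=0.14717  u=1.19208  d=0.83887  q=0.49605  discount=0.98612
step 6 (expiry): payoffs max(K−S,0) = 49.8876 31.8697 6.2653 0.0000 0.0000 0.0000 0.0000
step 5: (k=5,j=0): S=51.0120, (K−S)⁺=41.6680, hold=40.3813 ⇒ V=41.6680 exercise | (k=5,j=1): S=72.4907, (K−S)⁺=20.1893, hold=18.9025 ⇒ V=20.1893 exercise | (k=5,j=2): S=103.0133, (K−S)⁺=0.0000, hold=3.1136 ⇒ V=3.1136 continue | (k=5,j=3): S=146.3874, (K−S)⁺=0.0000, hold=0.0000 ⇒ V=0.0000 continue | (k=5,j=4): S=208.0243, (K−S)⁺=0.0000, hold=0.0000 ⇒ V=0.0000 continue | (k=5,j=5): S=295.6138, (K−S)⁺=0.0000, hold=0.0000 ⇒ V=0.0000 continue  boundary S*=72.4907
step 4: (k=4,j=0): S=60.8103, (K−S)⁺=31.8697, hold=30.5830 ⇒ V=31.8697 exercise | (k=4,j=1): S=86.4147, (K−S)⁺=6.2653, hold=11.5562 ⇒ V=11.5562 continue | (k=4,j=2): S=122.8000, (K−S)⁺=0.0000, hold=1.5473 ⇒ V=1.5473 continue | (k=4,j=3): S=174.5054, (K−S)⁺=0.0000, hold=0.0000 ⇒ V=0.0000 continue | (k=4,j=4): S=247.9816, (K−S)⁺=0.0000, hold=0.0000 ⇒ V=0.0000 continue  boundary S*=60.8103
step 3: (k=3,j=0): S=72.4907, (K−S)⁺=20.1893, hold=21.4906 ⇒ V=21.4906 continue | (k=3,j=1): S=103.0133, (K−S)⁺=0.0000, hold=6.4998 ⇒ V=6.4998 continue | (k=3,j=2): S=146.3874, (K−S)⁺=0.0000, hold=0.7689 ⇒ V=0.7689 continue | (k=3,j=3): S=208.0243, (K−S)⁺=0.0000, hold=0.0000 ⇒ V=0.0000 continue  boundary S*=-
step 2: (k=2,j=0): S=86.4147, (K−S)⁺=6.2653, hold=13.8593 ⇒ V=13.8593 continue | (k=2,j=1): S=122.8000, (K−S)⁺=0.0000, hold=3.6062 ⇒ V=3.6062 continue | (k=2,j=2): S=174.5054, (K−S)⁺=0.0000, hold=0.3821 ⇒ V=0.3821 continue  boundary S*=-
step 1: (k=1,j=0): S=103.0133, (K−S)⁺=0.0000, hold=8.6515 ⇒ V=8.6515 continue | (k=1,j=1): S=146.3874, (K−S)⁺=0.0000, hold=1.9791 ⇒ V=1.9791 continue  boundary S*=-
step 0: (k=0,j=0): S=122.8000, (K−S)⁺=0.0000, hold=5.2675 ⇒ V=5.2675 continue  boundary S*=-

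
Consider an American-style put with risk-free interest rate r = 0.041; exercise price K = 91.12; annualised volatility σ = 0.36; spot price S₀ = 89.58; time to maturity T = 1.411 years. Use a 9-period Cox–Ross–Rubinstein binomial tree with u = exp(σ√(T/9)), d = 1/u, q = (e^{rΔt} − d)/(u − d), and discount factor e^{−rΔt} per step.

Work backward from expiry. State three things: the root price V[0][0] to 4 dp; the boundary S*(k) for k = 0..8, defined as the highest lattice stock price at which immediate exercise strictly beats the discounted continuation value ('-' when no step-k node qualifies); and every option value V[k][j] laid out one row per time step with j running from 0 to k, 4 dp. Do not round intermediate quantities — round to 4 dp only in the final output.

Δt=0.15678, u=1.15320, d=0.86715, q=0.48697, disc=e^(-rΔt)=0.99359
k=9 terminal: V=max(K-S,0) → 66.2851 58.0927 47.1978 32.7090 13.4407 0.0000 0.0000 0.0000 0.0000 0.0000
k=8: j=0 S=28.6396 intr=62.4804 cont=61.8965 V=62.4804[EX]; j=1 S=38.0871 intr=53.0329 cont=52.4490 V=53.0329[EX]; j=2 S=50.6511 intr=40.4689 cont=39.8850 V=40.4689[EX]; j=3 S=67.3597 intr=23.7603 cont=23.1765 V=23.7603[EX]; j=4 S=89.5800 intr=1.5400 cont=6.8513 V=6.8513[hold]; j=5 S=119.1302 intr=0.0000 cont=0.0000 V=0.0000[hold]; j=6 S=158.4284 intr=0.0000 cont=0.0000 V=0.0000[hold]; j=7 S=210.6900 intr=0.0000 cont=0.0000 V=0.0000[hold]; j=8 S=280.1914 intr=0.0000 cont=0.0000 V=0.0000[hold]  S*(8)=67.3597
k=7: j=0 S=33.0273 intr=58.0927 cont=57.5089 V=58.0927[EX]; j=1 S=43.9222 intr=47.1978 cont=46.6140 V=47.1978[EX]; j=2 S=58.4110 intr=32.7090 cont=32.1252 V=32.7090[EX]; j=3 S=77.6793 intr=13.4407 cont=15.4267 V=15.4267[hold]; j=4 S=103.3039 intr=0.0000 cont=3.4924 V=3.4924[hold]; j=5 S=137.3813 intr=0.0000 cont=0.0000 V=0.0000[hold]; j=6 S=182.7000 intr=0.0000 cont=0.0000 V=0.0000[hold]; j=7 S=242.9682 intr=0.0000 cont=0.0000 V=0.0000[hold]  S*(7)=58.4110
k=6: j=0 S=38.0871 intr=53.0329 cont=52.4490 V=53.0329[EX]; j=1 S=50.6511 intr=40.4689 cont=39.8850 V=40.4689[EX]; j=2 S=67.3597 intr=23.7603 cont=24.1374 V=24.1374[hold]; j=3 S=89.5800 intr=1.5400 cont=9.5535 V=9.5535[hold]; j=4 S=119.1302 intr=0.0000 cont=1.7802 V=1.7802[hold]; j=5 S=158.4284 intr=0.0000 cont=0.0000 V=0.0000[hold]; j=6 S=210.6900 intr=0.0000 cont=0.0000 V=0.0000[hold]  S*(6)=50.6511
k=5: j=0 S=43.9222 intr=47.1978 cont=46.6140 V=47.1978[EX]; j=1 S=58.4110 intr=32.7090 cont=32.3076 V=32.7090[EX]; j=2 S=77.6793 intr=13.4407 cont=16.9263 V=16.9263[hold]; j=3 S=103.3039 intr=0.0000 cont=5.7312 V=5.7312[hold]; j=4 S=137.3813 intr=0.0000 cont=0.9075 V=0.9075[hold]; j=5 S=182.7000 intr=0.0000 cont=0.0000 V=0.0000[hold]  S*(5)=58.4110
k=4: j=0 S=50.6511 intr=40.4689 cont=39.8850 V=40.4689[EX]; j=1 S=67.3597 intr=23.7603 cont=24.8630 V=24.8630[hold]; j=2 S=89.5800 intr=1.5400 cont=11.4011 V=11.4011[hold]; j=3 S=119.1302 intr=0.0000 cont=3.3605 V=3.3605[hold]; j=4 S=158.4284 intr=0.0000 cont=0.4626 V=0.4626[hold]  S*(4)=50.6511
k=3: j=0 S=58.4110 intr=32.7090 cont=32.6587 V=32.7090[EX]; j=1 S=77.6793 intr=13.4407 cont=18.1902 V=18.1902[hold]; j=2 S=103.3039 intr=0.0000 cont=7.4377 V=7.4377[hold]; j=3 S=137.3813 intr=0.0000 cont=1.9368 V=1.9368[hold]  S*(3)=58.4110
k=2: j=0 S=67.3597 intr=23.7603 cont=25.4745 V=25.4745[hold]; j=1 S=89.5800 intr=1.5400 cont=12.8711 V=12.8711[hold]; j=2 S=119.1302 intr=0.0000 cont=4.7284 V=4.7284[hold]  S*(2)=-
k=1: j=0 S=77.6793 intr=13.4407 cont=19.2132 V=19.2132[hold]; j=1 S=103.3039 intr=0.0000 cont=8.8488 V=8.8488[hold]  S*(1)=-
k=0: j=0 S=89.5800 intr=1.5400 cont=14.0753 V=14.0753[hold]  S*(0)=-

price = 14.0753
boundary = - - - 58.4110 50.6511 58.4110 50.6511 58.4110 67.3597
tree:
14.0753
19.2132 8.8488
25.4745 12.8711 4.7284
32.7090 18.1902 7.4377 1.9368
40.4689 24.8630 11.4011 3.3605 0.4626
47.1978 32.7090 16.9263 5.7312 0.9075 0.0000
53.0329 40.4689 24.1374 9.5535 1.7802 0.0000 0.0000
58.0927 47.1978 32.7090 15.4267 3.4924 0.0000 0.0000 0.0000
62.4804 53.0329 40.4689 23.7603 6.8513 0.0000 0.0000 0.0000 0.0000
66.2851 58.0927 47.1978 32.7090 13.4407 0.0000 0.0000 0.0000 0.0000 0.0000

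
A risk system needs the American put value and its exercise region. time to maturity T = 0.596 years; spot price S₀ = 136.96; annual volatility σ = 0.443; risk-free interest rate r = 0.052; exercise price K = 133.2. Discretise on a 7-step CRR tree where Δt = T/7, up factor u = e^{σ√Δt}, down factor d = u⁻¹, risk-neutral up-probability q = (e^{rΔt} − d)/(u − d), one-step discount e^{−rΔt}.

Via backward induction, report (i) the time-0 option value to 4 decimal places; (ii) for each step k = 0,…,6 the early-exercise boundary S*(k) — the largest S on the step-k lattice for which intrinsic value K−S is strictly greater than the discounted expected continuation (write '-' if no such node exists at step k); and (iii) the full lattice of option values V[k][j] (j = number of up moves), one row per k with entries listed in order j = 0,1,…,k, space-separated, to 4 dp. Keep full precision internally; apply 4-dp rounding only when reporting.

Δt=0.08514  u=1.13799  d=0.87874  q=0.48484  discount=0.99558
step 7 (expiry): payoffs max(K−S,0) = 77.7855 61.4370 40.2653 12.8475 0.0000 0.0000 0.0000 0.0000
step 6: (k=6,j=0): S=63.0611, (K−S)⁺=70.1389, hold=69.5504 ⇒ V=70.1389 exercise | (k=6,j=1): S=81.6656, (K−S)⁺=51.5344, hold=50.9460 ⇒ V=51.5344 exercise | (k=6,j=2): S=105.7588, (K−S)⁺=27.4412, hold=26.8528 ⇒ V=27.4412 exercise | (k=6,j=3): S=136.9600, (K−S)⁺=0.0000, hold=6.5892 ⇒ V=6.5892 continue | (k=6,j=4): S=177.3663, (K−S)⁺=0.0000, hold=0.0000 ⇒ V=0.0000 continue | (k=6,j=5): S=229.6934, (K−S)⁺=0.0000, hold=0.0000 ⇒ V=0.0000 continue | (k=6,j=6): S=297.4581, (K−S)⁺=0.0000, hold=0.0000 ⇒ V=0.0000 continue  boundary S*=105.7588
step 5: (k=5,j=0): S=71.7630, (K−S)⁺=61.4370, hold=60.8486 ⇒ V=61.4370 exercise | (k=5,j=1): S=92.9347, (K−S)⁺=40.2653, hold=39.6769 ⇒ V=40.2653 exercise | (k=5,j=2): S=120.3525, (K−S)⁺=12.8475, hold=17.2547 ⇒ V=17.2547 continue | (k=5,j=3): S=155.8592, (K−S)⁺=0.0000, hold=3.3795 ⇒ V=3.3795 continue | (k=5,j=4): S=201.8412, (K−S)⁺=0.0000, hold=0.0000 ⇒ V=0.0000 continue | (k=5,j=5): S=261.3889, (K−S)⁺=0.0000, hold=0.0000 ⇒ V=0.0000 continue  boundary S*=92.9347
step 4: (k=4,j=0): S=81.6656, (K−S)⁺=51.5344, hold=50.9460 ⇒ V=51.5344 exercise | (k=4,j=1): S=105.7588, (K−S)⁺=27.4412, hold=28.9802 ⇒ V=28.9802 continue | (k=4,j=2): S=136.9600, (K−S)⁺=0.0000, hold=10.4809 ⇒ V=10.4809 continue | (k=4,j=3): S=177.3663, (K−S)⁺=0.0000, hold=1.7333 ⇒ V=1.7333 continue | (k=4,j=4): S=229.6934, (K−S)⁺=0.0000, hold=0.0000 ⇒ V=0.0000 continue  boundary S*=81.6656
step 3: (k=3,j=0): S=92.9347, (K−S)⁺=40.2653, hold=40.4198 ⇒ V=40.4198 continue | (k=3,j=1): S=120.3525, (K−S)⁺=12.8475, hold=19.9225 ⇒ V=19.9225 continue | (k=3,j=2): S=155.8592, (K−S)⁺=0.0000, hold=6.2121 ⇒ V=6.2121 continue | (k=3,j=3): S=201.8412, (K−S)⁺=0.0000, hold=0.8890 ⇒ V=0.8890 continue  boundary S*=-
step 2: (k=2,j=0): S=105.7588, (K−S)⁺=27.4412, hold=30.3471 ⇒ V=30.3471 continue | (k=2,j=1): S=136.9600, (K−S)⁺=0.0000, hold=13.2164 ⇒ V=13.2164 continue | (k=2,j=2): S=177.3663, (K−S)⁺=0.0000, hold=3.6151 ⇒ V=3.6151 continue  boundary S*=-
step 1: (k=1,j=0): S=120.3525, (K−S)⁺=12.8475, hold=21.9440 ⇒ V=21.9440 continue | (k=1,j=1): S=155.8592, (K−S)⁺=0.0000, hold=8.5235 ⇒ V=8.5235 continue  boundary S*=-
step 0: (k=0,j=0): S=136.9600, (K−S)⁺=0.0000, hold=15.3689 ⇒ V=15.3689 continue  boundary S*=-

price = 15.3689
boundary = - - - - 81.6656 92.9347 105.7588
tree:
15.3689
21.9440 8.5235
30.3471 13.2164 3.6151
40.4198 19.9225 6.2121 0.8890
51.5344 28.9802 10.4809 1.7333 0.0000
61.4370 40.2653 17.2547 3.3795 0.0000 0.0000
70.1389 51.5344 27.4412 6.5892 0.0000 0.0000 0.0000
77.7855 61.4370 40.2653 12.8475 0.0000 0.0000 0.0000 0.0000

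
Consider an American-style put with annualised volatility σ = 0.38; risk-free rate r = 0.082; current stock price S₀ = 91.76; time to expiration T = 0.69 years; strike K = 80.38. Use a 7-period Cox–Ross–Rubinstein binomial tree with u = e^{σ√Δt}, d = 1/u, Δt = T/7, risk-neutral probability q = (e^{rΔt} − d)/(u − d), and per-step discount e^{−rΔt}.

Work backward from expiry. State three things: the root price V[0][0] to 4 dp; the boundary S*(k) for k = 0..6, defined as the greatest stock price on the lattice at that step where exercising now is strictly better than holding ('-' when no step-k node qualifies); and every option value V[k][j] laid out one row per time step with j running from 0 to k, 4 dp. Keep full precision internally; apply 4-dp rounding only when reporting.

Δt=0.09857  u=1.12671  d=0.88754  q=0.50414  discount=0.99195
step 7 (expiry): payoffs max(K−S,0) = 40.5731 29.8458 16.2276 0.0000 0.0000 0.0000 0.0000 0.0000
step 6: (k=6,j=0): S=44.8510, (K−S)⁺=35.5290, hold=34.8819 ⇒ V=35.5290 exercise | (k=6,j=1): S=56.9376, (K−S)⁺=23.4424, hold=22.7953 ⇒ V=23.4424 exercise | (k=6,j=2): S=72.2814, (K−S)⁺=8.0986, hold=7.9818 ⇒ V=8.0986 exercise | (k=6,j=3): S=91.7600, (K−S)⁺=0.0000, hold=0.0000 ⇒ V=0.0000 continue | (k=6,j=4): S=116.4878, (K−S)⁺=0.0000, hold=0.0000 ⇒ V=0.0000 continue | (k=6,j=5): S=147.8794, (K−S)⁺=0.0000, hold=0.0000 ⇒ V=0.0000 continue | (k=6,j=6): S=187.7305, (K−S)⁺=0.0000, hold=0.0000 ⇒ V=0.0000 continue  boundary S*=72.2814
step 5: (k=5,j=0): S=50.5342, (K−S)⁺=29.8458, hold=29.1987 ⇒ V=29.8458 exercise | (k=5,j=1): S=64.1524, (K−S)⁺=16.2276, hold=15.5805 ⇒ V=16.2276 exercise | (k=5,j=2): S=81.4404, (K−S)⁺=0.0000, hold=3.9835 ⇒ V=3.9835 continue | (k=5,j=3): S=103.3872, (K−S)⁺=0.0000, hold=0.0000 ⇒ V=0.0000 continue | (k=5,j=4): S=131.2484, (K−S)⁺=0.0000, hold=0.0000 ⇒ V=0.0000 continue | (k=5,j=5): S=166.6177, (K−S)⁺=0.0000, hold=0.0000 ⇒ V=0.0000 continue  boundary S*=64.1524
step 4: (k=4,j=0): S=56.9376, (K−S)⁺=23.4424, hold=22.7953 ⇒ V=23.4424 exercise | (k=4,j=1): S=72.2814, (K−S)⁺=8.0986, hold=9.9739 ⇒ V=9.9739 continue | (k=4,j=2): S=91.7600, (K−S)⁺=0.0000, hold=1.9593 ⇒ V=1.9593 continue | (k=4,j=3): S=116.4878, (K−S)⁺=0.0000, hold=0.0000 ⇒ V=0.0000 continue | (k=4,j=4): S=147.8794, (K−S)⁺=0.0000, hold=0.0000 ⇒ V=0.0000 continue  boundary S*=56.9376
step 3: (k=3,j=0): S=64.1524, (K−S)⁺=16.2276, hold=16.5183 ⇒ V=16.5183 continue | (k=3,j=1): S=81.4404, (K−S)⁺=0.0000, hold=5.8857 ⇒ V=5.8857 continue | (k=3,j=2): S=103.3872, (K−S)⁺=0.0000, hold=0.9637 ⇒ V=0.9637 continue | (k=3,j=3): S=131.2484, (K−S)⁺=0.0000, hold=0.0000 ⇒ V=0.0000 continue  boundary S*=-
step 2: (k=2,j=0): S=72.2814, (K−S)⁺=8.0986, hold=11.0681 ⇒ V=11.0681 continue | (k=2,j=1): S=91.7600, (K−S)⁺=0.0000, hold=3.3769 ⇒ V=3.3769 continue | (k=2,j=2): S=116.4878, (K−S)⁺=0.0000, hold=0.4740 ⇒ V=0.4740 continue  boundary S*=-
step 1: (k=1,j=0): S=81.4404, (K−S)⁺=0.0000, hold=7.1328 ⇒ V=7.1328 continue | (k=1,j=1): S=103.3872, (K−S)⁺=0.0000, hold=1.8981 ⇒ V=1.8981 continue  boundary S*=-
step 0: (k=0,j=0): S=91.7600, (K−S)⁺=0.0000, hold=4.4576 ⇒ V=4.4576 continue  boundary S*=-

price = 4.4576
boundary = - - - - 56.9376 64.1524 72.2814
tree:
4.4576
7.1328 1.8981
11.0681 3.3769 0.4740
16.5183 5.8857 0.9637 0.0000
23.4424 9.9739 1.9593 0.0000 0.0000
29.8458 16.2276 3.9835 0.0000 0.0000 0.0000
35.5290 23.4424 8.0986 0.0000 0.0000 0.0000 0.0000
40.5731 29.8458 16.2276 0.0000 0.0000 0.0000 0.0000 0.0000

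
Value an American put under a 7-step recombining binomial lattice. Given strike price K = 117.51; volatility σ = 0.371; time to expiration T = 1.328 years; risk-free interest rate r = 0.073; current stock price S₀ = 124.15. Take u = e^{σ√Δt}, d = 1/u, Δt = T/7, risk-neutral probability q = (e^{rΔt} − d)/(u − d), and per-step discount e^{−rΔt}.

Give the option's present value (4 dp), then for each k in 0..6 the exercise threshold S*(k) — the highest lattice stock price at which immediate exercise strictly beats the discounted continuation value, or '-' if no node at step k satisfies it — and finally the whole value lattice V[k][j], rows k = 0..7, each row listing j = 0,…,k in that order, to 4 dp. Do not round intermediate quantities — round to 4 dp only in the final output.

price = 13.5116
boundary = - - - 76.4556 65.0474 76.4556 89.8645
tree:
13.5116
20.2283 7.2406
29.3486 11.7654 2.9646
41.0544 18.5805 5.3485 0.6880
52.4626 28.2925 9.4865 1.4026 0.0000
62.1685 41.0544 16.4503 2.8595 0.0000 0.0000
70.4262 52.4626 27.6455 5.8296 0.0000 0.0000 0.0000
77.4517 62.1685 41.0544 11.8848 0.0000 0.0000 0.0000 0.0000

Δt=0.18971  u=1.17538  d=0.85079  q=0.50265  discount=0.98625
step 7 (expiry): payoffs max(K−S,0) = 77.4517 62.1685 41.0544 11.8848 0.0000 0.0000 0.0000 0.0000
step 6: (k=6,j=0): S=47.0838, (K−S)⁺=70.4262, hold=68.8100 ⇒ V=70.4262 exercise | (k=6,j=1): S=65.0474, (K−S)⁺=52.4626, hold=50.8464 ⇒ V=52.4626 exercise | (k=6,j=2): S=89.8645, (K−S)⁺=27.6455, hold=26.0293 ⇒ V=27.6455 exercise | (k=6,j=3): S=124.1500, (K−S)⁺=0.0000, hold=5.8296 ⇒ V=5.8296 continue | (k=6,j=4): S=171.5162, (K−S)⁺=0.0000, hold=0.0000 ⇒ V=0.0000 continue | (k=6,j=5): S=236.9537, (K−S)⁺=0.0000, hold=0.0000 ⇒ V=0.0000 continue | (k=6,j=6): S=327.3571, (K−S)⁺=0.0000, hold=0.0000 ⇒ V=0.0000 continue  boundary S*=89.8645
step 5: (k=5,j=0): S=55.3415, (K−S)⁺=62.1685, hold=60.5523 ⇒ V=62.1685 exercise | (k=5,j=1): S=76.4556, (K−S)⁺=41.0544, hold=39.4382 ⇒ V=41.0544 exercise | (k=5,j=2): S=105.6252, (K−S)⁺=11.8848, hold=16.4503 ⇒ V=16.4503 continue | (k=5,j=3): S=145.9237, (K−S)⁺=0.0000, hold=2.8595 ⇒ V=2.8595 continue | (k=5,j=4): S=201.5971, (K−S)⁺=0.0000, hold=0.0000 ⇒ V=0.0000 continue | (k=5,j=5): S=278.5111, (K−S)⁺=0.0000, hold=0.0000 ⇒ V=0.0000 continue  boundary S*=76.4556
step 4: (k=4,j=0): S=65.0474, (K−S)⁺=52.4626, hold=50.8464 ⇒ V=52.4626 exercise | (k=4,j=1): S=89.8645, (K−S)⁺=27.6455, hold=28.2925 ⇒ V=28.2925 continue | (k=4,j=2): S=124.1500, (K−S)⁺=0.0000, hold=9.4865 ⇒ V=9.4865 continue | (k=4,j=3): S=171.5162, (K−S)⁺=0.0000, hold=1.4026 ⇒ V=1.4026 continue | (k=4,j=4): S=236.9537, (K−S)⁺=0.0000, hold=0.0000 ⇒ V=0.0000 continue  boundary S*=65.0474
step 3: (k=3,j=0): S=76.4556, (K−S)⁺=41.0544, hold=39.7590 ⇒ V=41.0544 exercise | (k=3,j=1): S=105.6252, (K−S)⁺=11.8848, hold=18.5805 ⇒ V=18.5805 continue | (k=3,j=2): S=145.9237, (K−S)⁺=0.0000, hold=5.3485 ⇒ V=5.3485 continue | (k=3,j=3): S=201.5971, (K−S)⁺=0.0000, hold=0.6880 ⇒ V=0.6880 continue  boundary S*=76.4556
step 2: (k=2,j=0): S=89.8645, (K−S)⁺=27.6455, hold=29.3486 ⇒ V=29.3486 continue | (k=2,j=1): S=124.1500, (K−S)⁺=0.0000, hold=11.7654 ⇒ V=11.7654 continue | (k=2,j=2): S=171.5162, (K−S)⁺=0.0000, hold=2.9646 ⇒ V=2.9646 continue  boundary S*=-
step 1: (k=1,j=0): S=105.6252, (K−S)⁺=11.8848, hold=20.2283 ⇒ V=20.2283 continue | (k=1,j=1): S=145.9237, (K−S)⁺=0.0000, hold=7.2406 ⇒ V=7.2406 continue  boundary S*=-
step 0: (k=0,j=0): S=124.1500, (K−S)⁺=0.0000, hold=13.5116 ⇒ V=13.5116 continue  boundary S*=-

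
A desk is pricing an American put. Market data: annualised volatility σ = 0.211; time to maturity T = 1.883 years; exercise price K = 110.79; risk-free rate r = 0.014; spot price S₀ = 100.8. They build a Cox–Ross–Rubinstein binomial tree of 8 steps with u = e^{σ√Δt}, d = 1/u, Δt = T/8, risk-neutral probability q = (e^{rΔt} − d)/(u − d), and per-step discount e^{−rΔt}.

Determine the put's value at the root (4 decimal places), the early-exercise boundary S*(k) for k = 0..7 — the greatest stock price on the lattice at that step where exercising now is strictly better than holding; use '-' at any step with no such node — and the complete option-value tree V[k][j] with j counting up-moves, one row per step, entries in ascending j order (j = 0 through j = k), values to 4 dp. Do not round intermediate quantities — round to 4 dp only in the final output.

price = 16.6839
boundary = - - - 74.1460 66.9314 74.1460 82.1382 90.9919
tree:
16.6839
22.3978 10.8615
29.1382 15.5477 6.0674
36.6440 21.5385 9.4301 2.6155
43.8586 28.7171 14.2274 4.5110 0.6643
50.3712 36.6440 20.6772 7.6240 1.3081 0.0000
56.2501 43.8586 28.6518 12.5337 2.5760 0.0000 0.0000
61.5570 50.3712 36.6440 19.7981 5.0729 0.0000 0.0000 0.0000
66.3474 56.2501 43.8586 28.6518 9.9900 0.0000 0.0000 0.0000 0.0000

Δt=0.23538  u=1.10779  d=0.90270  q=0.49052  discount=0.99671
step 8 (expiry): payoffs max(K−S,0) = 66.3474 56.2501 43.8586 28.6518 9.9900 0.0000 0.0000 0.0000 0.0000
step 7: (k=7,j=0): S=49.2330, (K−S)⁺=61.5570, hold=61.1925 ⇒ V=61.5570 exercise | (k=7,j=1): S=60.4188, (K−S)⁺=50.3712, hold=50.0067 ⇒ V=50.3712 exercise | (k=7,j=2): S=74.1460, (K−S)⁺=36.6440, hold=36.2796 ⇒ V=36.6440 exercise | (k=7,j=3): S=90.9919, (K−S)⁺=19.7981, hold=19.4336 ⇒ V=19.7981 exercise | (k=7,j=4): S=111.6653, (K−S)⁺=0.0000, hold=5.0729 ⇒ V=5.0729 continue | (k=7,j=5): S=137.0357, (K−S)⁺=0.0000, hold=0.0000 ⇒ V=0.0000 continue | (k=7,j=6): S=168.1702, (K−S)⁺=0.0000, hold=0.0000 ⇒ V=0.0000 continue | (k=7,j=7): S=206.3785, (K−S)⁺=0.0000, hold=0.0000 ⇒ V=0.0000 continue  boundary S*=90.9919
step 6: (k=6,j=0): S=54.5399, (K−S)⁺=56.2501, hold=55.8856 ⇒ V=56.2501 exercise | (k=6,j=1): S=66.9314, (K−S)⁺=43.8586, hold=43.4941 ⇒ V=43.8586 exercise | (k=6,j=2): S=82.1382, (K−S)⁺=28.6518, hold=28.2873 ⇒ V=28.6518 exercise | (k=6,j=3): S=100.8000, (K−S)⁺=9.9900, hold=12.5337 ⇒ V=12.5337 continue | (k=6,j=4): S=123.7018, (K−S)⁺=0.0000, hold=2.5760 ⇒ V=2.5760 continue | (k=6,j=5): S=151.8068, (K−S)⁺=0.0000, hold=0.0000 ⇒ V=0.0000 continue | (k=6,j=6): S=186.2974, (K−S)⁺=0.0000, hold=0.0000 ⇒ V=0.0000 continue  boundary S*=82.1382
step 5: (k=5,j=0): S=60.4188, (K−S)⁺=50.3712, hold=50.0067 ⇒ V=50.3712 exercise | (k=5,j=1): S=74.1460, (K−S)⁺=36.6440, hold=36.2796 ⇒ V=36.6440 exercise | (k=5,j=2): S=90.9919, (K−S)⁺=19.7981, hold=20.6772 ⇒ V=20.6772 continue | (k=5,j=3): S=111.6653, (K−S)⁺=0.0000, hold=7.6240 ⇒ V=7.6240 continue | (k=5,j=4): S=137.0357, (K−S)⁺=0.0000, hold=1.3081 ⇒ V=1.3081 continue | (k=5,j=5): S=168.1702, (K−S)⁺=0.0000, hold=0.0000 ⇒ V=0.0000 continue  boundary S*=74.1460
step 4: (k=4,j=0): S=66.9314, (K−S)⁺=43.8586, hold=43.4941 ⇒ V=43.8586 exercise | (k=4,j=1): S=82.1382, (K−S)⁺=28.6518, hold=28.7171 ⇒ V=28.7171 continue | (k=4,j=2): S=100.8000, (K−S)⁺=9.9900, hold=14.2274 ⇒ V=14.2274 continue | (k=4,j=3): S=123.7018, (K−S)⁺=0.0000, hold=4.5110 ⇒ V=4.5110 continue | (k=4,j=4): S=151.8068, (K−S)⁺=0.0000, hold=0.6643 ⇒ V=0.6643 continue  boundary S*=66.9314
step 3: (k=3,j=0): S=74.1460, (K−S)⁺=36.6440, hold=36.3115 ⇒ V=36.6440 exercise | (k=3,j=1): S=90.9919, (K−S)⁺=19.7981, hold=21.5385 ⇒ V=21.5385 continue | (k=3,j=2): S=111.6653, (K−S)⁺=0.0000, hold=9.4301 ⇒ V=9.4301 continue | (k=3,j=3): S=137.0357, (K−S)⁺=0.0000, hold=2.6155 ⇒ V=2.6155 continue  boundary S*=74.1460
step 2: (k=2,j=0): S=82.1382, (K−S)⁺=28.6518, hold=29.1382 ⇒ V=29.1382 continue | (k=2,j=1): S=100.8000, (K−S)⁺=9.9900, hold=15.5477 ⇒ V=15.5477 continue | (k=2,j=2): S=123.7018, (K−S)⁺=0.0000, hold=6.0674 ⇒ V=6.0674 continue  boundary S*=-
step 1: (k=1,j=0): S=90.9919, (K−S)⁺=19.7981, hold=22.3978 ⇒ V=22.3978 continue | (k=1,j=1): S=111.6653, (K−S)⁺=0.0000, hold=10.8615 ⇒ V=10.8615 continue  boundary S*=-
step 0: (k=0,j=0): S=100.8000, (K−S)⁺=9.9900, hold=16.6839 ⇒ V=16.6839 continue  boundary S*=-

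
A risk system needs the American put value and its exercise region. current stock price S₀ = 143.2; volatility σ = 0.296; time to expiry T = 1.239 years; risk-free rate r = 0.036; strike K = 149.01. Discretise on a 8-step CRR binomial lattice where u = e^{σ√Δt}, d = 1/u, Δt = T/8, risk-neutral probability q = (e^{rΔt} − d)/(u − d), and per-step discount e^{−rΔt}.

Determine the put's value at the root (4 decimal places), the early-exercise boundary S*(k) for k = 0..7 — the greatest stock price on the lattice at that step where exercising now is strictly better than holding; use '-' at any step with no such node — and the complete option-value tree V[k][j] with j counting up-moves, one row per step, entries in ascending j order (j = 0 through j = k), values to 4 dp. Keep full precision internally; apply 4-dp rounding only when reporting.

Δt=0.15488, u=1.12354, d=0.89004, q=0.49486, disc=e^(-rΔt)=0.99444
k=8 terminal: V=max(K-S,0) → 92.6175 77.8228 59.1468 35.5710 5.8100 0.0000 0.0000 0.0000 0.0000
k=7: j=0 S=63.3594 intr=85.6506 cont=84.8221 V=85.6506[EX]; j=1 S=79.9819 intr=69.0281 cont=68.1996 V=69.0281[EX]; j=2 S=100.9653 intr=48.0447 cont=47.2162 V=48.0447[EX]; j=3 S=127.4538 intr=21.5562 cont=20.7277 V=21.5562[EX]; j=4 S=160.8916 intr=0.0000 cont=2.9186 V=2.9186[hold]; j=5 S=203.1018 intr=0.0000 cont=0.0000 V=0.0000[hold]; j=6 S=256.3859 intr=0.0000 cont=0.0000 V=0.0000[hold]; j=7 S=323.6493 intr=0.0000 cont=0.0000 V=0.0000[hold]  S*(7)=127.4538
k=6: j=0 S=71.1872 intr=77.8228 cont=76.9944 V=77.8228[EX]; j=1 S=89.8632 intr=59.1468 cont=58.3183 V=59.1468[EX]; j=2 S=113.4390 intr=35.5710 cont=34.7425 V=35.5710[EX]; j=3 S=143.2000 intr=5.8100 cont=12.2647 V=12.2647[hold]; j=4 S=180.7688 intr=0.0000 cont=1.4661 V=1.4661[hold]; j=5 S=228.1939 intr=0.0000 cont=0.0000 V=0.0000[hold]; j=6 S=288.0610 intr=0.0000 cont=0.0000 V=0.0000[hold]  S*(6)=113.4390
k=5: j=0 S=79.9819 intr=69.0281 cont=68.1996 V=69.0281[EX]; j=1 S=100.9653 intr=48.0447 cont=47.2162 V=48.0447[EX]; j=2 S=127.4538 intr=21.5562 cont=23.9041 V=23.9041[hold]; j=3 S=160.8916 intr=0.0000 cont=6.8825 V=6.8825[hold]; j=4 S=203.1018 intr=0.0000 cont=0.7365 V=0.7365[hold]; j=5 S=256.3859 intr=0.0000 cont=0.0000 V=0.0000[hold]  S*(5)=100.9653
k=4: j=0 S=89.8632 intr=59.1468 cont=58.3183 V=59.1468[EX]; j=1 S=113.4390 intr=35.5710 cont=35.8979 V=35.8979[hold]; j=2 S=143.2000 intr=5.8100 cont=15.3948 V=15.3948[hold]; j=3 S=180.7688 intr=0.0000 cont=3.8197 V=3.8197[hold]; j=4 S=228.1939 intr=0.0000 cont=0.3700 V=0.3700[hold]  S*(4)=89.8632
k=3: j=0 S=100.9653 intr=48.0447 cont=47.3770 V=48.0447[EX]; j=1 S=127.4538 intr=21.5562 cont=25.6086 V=25.6086[hold]; j=2 S=160.8916 intr=0.0000 cont=9.6131 V=9.6131[hold]; j=3 S=203.1018 intr=0.0000 cont=2.1009 V=2.1009[hold]  S*(3)=100.9653
k=2: j=0 S=113.4390 intr=35.5710 cont=36.7367 V=36.7367[hold]; j=1 S=143.2000 intr=5.8100 cont=17.5948 V=17.5948[hold]; j=2 S=180.7688 intr=0.0000 cont=5.8628 V=5.8628[hold]  S*(2)=-
k=1: j=0 S=127.4538 intr=21.5562 cont=27.1126 V=27.1126[hold]; j=1 S=160.8916 intr=0.0000 cont=11.7236 V=11.7236[hold]  S*(1)=-
k=0: j=0 S=143.2000 intr=5.8100 cont=19.3889 V=19.3889[hold]  S*(0)=-

price = 19.3889
boundary = - - - 100.9653 89.8632 100.9653 113.4390 127.4538
tree:
19.3889
27.1126 11.7236
36.7367 17.5948 5.8628
48.0447 25.6086 9.6131 2.1009
59.1468 35.8979 15.3948 3.8197 0.3700
69.0281 48.0447 23.9041 6.8825 0.7365 0.0000
77.8228 59.1468 35.5710 12.2647 1.4661 0.0000 0.0000
85.6506 69.0281 48.0447 21.5562 2.9186 0.0000 0.0000 0.0000
92.6175 77.8228 59.1468 35.5710 5.8100 0.0000 0.0000 0.0000 0.0000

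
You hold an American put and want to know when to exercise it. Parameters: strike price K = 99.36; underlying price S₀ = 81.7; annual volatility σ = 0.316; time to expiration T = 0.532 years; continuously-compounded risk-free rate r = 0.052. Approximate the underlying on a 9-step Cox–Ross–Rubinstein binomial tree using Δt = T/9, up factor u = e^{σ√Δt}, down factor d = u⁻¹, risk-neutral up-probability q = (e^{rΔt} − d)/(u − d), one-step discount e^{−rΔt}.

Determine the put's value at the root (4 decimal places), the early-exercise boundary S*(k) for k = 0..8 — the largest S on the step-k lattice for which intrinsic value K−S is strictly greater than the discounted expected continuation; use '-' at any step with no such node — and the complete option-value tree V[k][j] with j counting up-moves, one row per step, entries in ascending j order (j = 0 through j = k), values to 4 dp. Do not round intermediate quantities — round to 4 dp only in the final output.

params: Δt=0.05911 u=1.07986 d=0.92605 q=0.50082 e^(-rΔt)=0.99693
t_9 payoffs: 58.4408 51.6445 43.7195 34.4781 23.7018 11.1357 0.0000 0.0000 0.0000 0.0000
t_8: node(8,0) S=44.1868 payoff=55.1732 vs cont=54.8682 → 55.1732 [stop]  node(8,1) S=51.5259 payoff=47.8341 vs cont=47.5292 → 47.8341 [stop]  node(8,2) S=60.0838 payoff=39.2762 vs cont=38.9712 → 39.2762 [stop]  node(8,3) S=70.0632 payoff=29.2968 vs cont=28.9919 → 29.2968 [stop]  node(8,4) S=81.7000 payoff=17.6600 vs cont=17.3551 → 17.6600 [stop]  node(8,5) S=95.2696 payoff=4.0904 vs cont=5.5417 → 5.5417 [wait]  node(8,6) S=111.0930 payoff=0.0000 vs cont=0.0000 → 0.0000 [wait]  node(8,7) S=129.5445 payoff=0.0000 vs cont=0.0000 → 0.0000 [wait]  node(8,8) S=151.0606 payoff=0.0000 vs cont=0.0000 → 0.0000 [wait]  ⇒ S*(8)=81.7000
t_7: node(7,0) S=47.7155 payoff=51.6445 vs cont=51.3396 → 51.6445 [stop]  node(7,1) S=55.6405 payoff=43.7195 vs cont=43.4145 → 43.7195 [stop]  node(7,2) S=64.8819 payoff=34.4781 vs cont=34.1731 → 34.4781 [stop]  node(7,3) S=75.6582 payoff=23.7018 vs cont=23.3969 → 23.7018 [stop]  node(7,4) S=88.2243 payoff=11.1357 vs cont=11.5554 → 11.5554 [wait]  node(7,5) S=102.8775 payoff=0.0000 vs cont=2.7578 → 2.7578 [wait]  node(7,6) S=119.9645 payoff=0.0000 vs cont=0.0000 → 0.0000 [wait]  node(7,7) S=139.8895 payoff=0.0000 vs cont=0.0000 → 0.0000 [wait]  ⇒ S*(7)=75.6582
t_6: node(6,0) S=51.5259 payoff=47.8341 vs cont=47.5292 → 47.8341 [stop]  node(6,1) S=60.0838 payoff=39.2762 vs cont=38.9712 → 39.2762 [stop]  node(6,2) S=70.0632 payoff=29.2968 vs cont=28.9919 → 29.2968 [stop]  node(6,3) S=81.7000 payoff=17.6600 vs cont=17.5646 → 17.6600 [stop]  node(6,4) S=95.2696 payoff=4.0904 vs cont=7.1275 → 7.1275 [wait]  node(6,5) S=111.0930 payoff=0.0000 vs cont=1.3724 → 1.3724 [wait]  node(6,6) S=129.5445 payoff=0.0000 vs cont=0.0000 → 0.0000 [wait]  ⇒ S*(6)=81.7000
t_5: node(5,0) S=55.6405 payoff=43.7195 vs cont=43.4145 → 43.7195 [stop]  node(5,1) S=64.8819 payoff=34.4781 vs cont=34.1731 → 34.4781 [stop]  node(5,2) S=75.6582 payoff=23.7018 vs cont=23.3969 → 23.7018 [stop]  node(5,3) S=88.2243 payoff=11.1357 vs cont=12.3471 → 12.3471 [wait]  node(5,4) S=102.8775 payoff=0.0000 vs cont=4.2322 → 4.2322 [wait]  node(5,5) S=119.9645 payoff=0.0000 vs cont=0.6830 → 0.6830 [wait]  ⇒ S*(5)=75.6582
t_4: node(4,0) S=60.0838 payoff=39.2762 vs cont=38.9712 → 39.2762 [stop]  node(4,1) S=70.0632 payoff=29.2968 vs cont=28.9919 → 29.2968 [stop]  node(4,2) S=81.7000 payoff=17.6600 vs cont=17.9599 → 17.9599 [wait]  node(4,3) S=95.2696 payoff=4.0904 vs cont=8.2576 → 8.2576 [wait]  node(4,4) S=111.0930 payoff=0.0000 vs cont=2.4472 → 2.4472 [wait]  ⇒ S*(4)=70.0632
t_3: node(3,0) S=64.8819 payoff=34.4781 vs cont=34.1731 → 34.4781 [stop]  node(3,1) S=75.6582 payoff=23.7018 vs cont=23.5466 → 23.7018 [stop]  node(3,2) S=88.2243 payoff=11.1357 vs cont=13.0606 → 13.0606 [wait]  node(3,3) S=102.8775 payoff=0.0000 vs cont=5.3312 → 5.3312 [wait]  ⇒ S*(3)=75.6582
t_2: node(2,0) S=70.0632 payoff=29.2968 vs cont=28.9919 → 29.2968 [stop]  node(2,1) S=81.7000 payoff=17.6600 vs cont=18.3161 → 18.3161 [wait]  node(2,2) S=95.2696 payoff=4.0904 vs cont=9.1614 → 9.1614 [wait]  ⇒ S*(2)=70.0632
t_1: node(1,0) S=75.6582 payoff=23.7018 vs cont=23.7245 → 23.7245 [wait]  node(1,1) S=88.2243 payoff=11.1357 vs cont=13.6891 → 13.6891 [wait]  ⇒ S*(1)=-
t_0: node(0,0) S=81.7000 payoff=17.6600 vs cont=18.6412 → 18.6412 [wait]  ⇒ S*(0)=-

price = 18.6412
boundary = - - 70.0632 75.6582 70.0632 75.6582 81.7000 75.6582 81.7000
tree:
18.6412
23.7245 13.6891
29.2968 18.3161 9.1614
34.4781 23.7018 13.0606 5.3312
39.2762 29.2968 17.9599 8.2576 2.4472
43.7195 34.4781 23.7018 12.3471 4.2322 0.6830
47.8341 39.2762 29.2968 17.6600 7.1275 1.3724 0.0000
51.6445 43.7195 34.4781 23.7018 11.5554 2.7578 0.0000 0.0000
55.1732 47.8341 39.2762 29.2968 17.6600 5.5417 0.0000 0.0000 0.0000
58.4408 51.6445 43.7195 34.4781 23.7018 11.1357 0.0000 0.0000 0.0000 0.0000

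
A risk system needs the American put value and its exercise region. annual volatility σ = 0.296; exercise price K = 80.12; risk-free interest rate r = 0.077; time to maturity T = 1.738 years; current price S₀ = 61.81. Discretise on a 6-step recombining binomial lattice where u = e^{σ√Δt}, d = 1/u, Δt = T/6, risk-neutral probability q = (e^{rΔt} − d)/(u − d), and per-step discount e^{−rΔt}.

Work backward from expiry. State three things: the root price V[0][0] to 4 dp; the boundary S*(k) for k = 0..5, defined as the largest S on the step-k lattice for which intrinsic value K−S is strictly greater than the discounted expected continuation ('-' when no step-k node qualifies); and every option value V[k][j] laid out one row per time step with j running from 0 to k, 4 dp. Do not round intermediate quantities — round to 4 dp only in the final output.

price = 18.4746
boundary = - 52.7074 61.8100 52.7074 61.8100 52.7074
tree:
18.4746
27.4126 11.3573
35.1747 18.3100 5.6928
41.7937 27.4126 10.4039 1.7695
47.4379 35.1747 18.3100 3.8559 0.0000
52.2509 41.7937 27.4126 8.4025 0.0000 0.0000
56.3551 47.4379 35.1747 18.3100 0.0000 0.0000 0.0000

Δt=0.28967  u=1.17270  d=0.85273  q=0.53075  discount=0.97794
step 6 (expiry): payoffs max(K−S,0) = 56.3551 47.4379 35.1747 18.3100 0.0000 0.0000 0.0000
step 5: (k=5,j=0): S=27.8691, (K−S)⁺=52.2509, hold=50.4836 ⇒ V=52.2509 exercise | (k=5,j=1): S=38.3263, (K−S)⁺=41.7937, hold=40.0264 ⇒ V=41.7937 exercise | (k=5,j=2): S=52.7074, (K−S)⁺=27.4126, hold=25.6454 ⇒ V=27.4126 exercise | (k=5,j=3): S=72.4846, (K−S)⁺=7.6354, hold=8.4025 ⇒ V=8.4025 continue | (k=5,j=4): S=99.6828, (K−S)⁺=0.0000, hold=0.0000 ⇒ V=0.0000 continue | (k=5,j=5): S=137.0864, (K−S)⁺=0.0000, hold=0.0000 ⇒ V=0.0000 continue  boundary S*=52.7074
step 4: (k=4,j=0): S=32.6821, (K−S)⁺=47.4379, hold=45.6706 ⇒ V=47.4379 exercise | (k=4,j=1): S=44.9453, (K−S)⁺=35.1747, hold=33.4074 ⇒ V=35.1747 exercise | (k=4,j=2): S=61.8100, (K−S)⁺=18.3100, hold=16.9409 ⇒ V=18.3100 exercise | (k=4,j=3): S=85.0028, (K−S)⁺=0.0000, hold=3.8559 ⇒ V=3.8559 continue | (k=4,j=4): S=116.8980, (K−S)⁺=0.0000, hold=0.0000 ⇒ V=0.0000 continue  boundary S*=61.8100
step 3: (k=3,j=0): S=38.3263, (K−S)⁺=41.7937, hold=40.0264 ⇒ V=41.7937 exercise | (k=3,j=1): S=52.7074, (K−S)⁺=27.4126, hold=25.6454 ⇒ V=27.4126 exercise | (k=3,j=2): S=72.4846, (K−S)⁺=7.6354, hold=10.4039 ⇒ V=10.4039 continue | (k=3,j=3): S=99.6828, (K−S)⁺=0.0000, hold=1.7695 ⇒ V=1.7695 continue  boundary S*=52.7074
step 2: (k=2,j=0): S=44.9453, (K−S)⁺=35.1747, hold=33.4074 ⇒ V=35.1747 exercise | (k=2,j=1): S=61.8100, (K−S)⁺=18.3100, hold=17.9797 ⇒ V=18.3100 exercise | (k=2,j=2): S=85.0028, (K−S)⁺=0.0000, hold=5.6928 ⇒ V=5.6928 continue  boundary S*=61.8100
step 1: (k=1,j=0): S=52.7074, (K−S)⁺=27.4126, hold=25.6454 ⇒ V=27.4126 exercise | (k=1,j=1): S=72.4846, (K−S)⁺=7.6354, hold=11.3573 ⇒ V=11.3573 continue  boundary S*=52.7074
step 0: (k=0,j=0): S=61.8100, (K−S)⁺=18.3100, hold=18.4746 ⇒ V=18.4746 continue  boundary S*=-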